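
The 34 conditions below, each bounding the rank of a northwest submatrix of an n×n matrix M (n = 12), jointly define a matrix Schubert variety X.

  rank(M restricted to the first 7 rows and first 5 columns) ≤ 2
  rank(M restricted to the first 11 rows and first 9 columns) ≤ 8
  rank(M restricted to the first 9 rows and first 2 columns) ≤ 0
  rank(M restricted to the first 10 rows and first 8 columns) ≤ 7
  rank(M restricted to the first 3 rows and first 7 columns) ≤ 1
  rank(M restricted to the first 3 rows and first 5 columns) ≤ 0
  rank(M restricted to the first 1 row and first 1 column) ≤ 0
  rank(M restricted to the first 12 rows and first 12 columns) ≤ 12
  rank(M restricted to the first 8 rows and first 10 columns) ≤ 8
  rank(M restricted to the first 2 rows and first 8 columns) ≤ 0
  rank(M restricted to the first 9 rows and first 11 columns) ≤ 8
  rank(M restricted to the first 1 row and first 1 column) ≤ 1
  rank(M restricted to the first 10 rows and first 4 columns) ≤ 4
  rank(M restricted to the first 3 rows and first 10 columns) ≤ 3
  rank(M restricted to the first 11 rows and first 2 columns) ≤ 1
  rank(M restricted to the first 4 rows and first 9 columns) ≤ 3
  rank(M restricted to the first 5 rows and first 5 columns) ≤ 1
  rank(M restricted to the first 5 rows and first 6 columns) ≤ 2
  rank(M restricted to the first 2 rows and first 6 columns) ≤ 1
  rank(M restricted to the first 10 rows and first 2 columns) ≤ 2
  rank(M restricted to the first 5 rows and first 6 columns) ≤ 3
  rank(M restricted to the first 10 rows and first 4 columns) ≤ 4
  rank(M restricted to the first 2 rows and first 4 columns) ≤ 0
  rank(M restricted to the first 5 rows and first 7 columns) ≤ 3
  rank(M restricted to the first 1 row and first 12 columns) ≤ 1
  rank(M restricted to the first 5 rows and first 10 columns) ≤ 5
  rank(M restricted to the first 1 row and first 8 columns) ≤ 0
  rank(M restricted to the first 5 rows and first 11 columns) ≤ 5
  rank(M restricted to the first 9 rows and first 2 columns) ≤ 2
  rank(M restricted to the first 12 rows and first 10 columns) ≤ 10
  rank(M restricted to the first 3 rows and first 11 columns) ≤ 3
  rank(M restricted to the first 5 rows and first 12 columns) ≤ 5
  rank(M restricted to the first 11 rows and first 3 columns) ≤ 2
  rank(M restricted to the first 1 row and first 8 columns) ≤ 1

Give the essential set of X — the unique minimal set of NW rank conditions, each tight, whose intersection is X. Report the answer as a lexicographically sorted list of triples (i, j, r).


Recovering R(i,j) via the rank-extension bound from the 34 conditions:

  R[1]: 0 0 0 0 0 0 0 0 1 1 1 1
  R[2]: 0 0 0 0 0 0 0 0 1 2 2 2
  R[3]: 0 0 0 0 0 1 1 1 2 3 3 3
  R[4]: 0 0 1 1 1 2 2 2 3 4 4 4
  R[5]: 0 0 1 1 1 2 3 3 4 5 5 5
  R[6]: 0 0 1 2 2 3 4 4 5 6 6 6
  R[7]: 0 0 1 2 2 3 4 5 6 7 7 7
  R[8]: 0 0 1 2 3 4 5 6 7 8 8 8
  R[9]: 0 0 1 2 3 4 5 6 7 8 8 9
  R[10]: 1 1 2 3 4 5 6 7 8 9 9 10
  R[11]: 1 1 2 3 4 5 6 7 8 9 10 11
  R[12]: 1 2 3 4 5 6 7 8 9 10 11 12

second differences of R give the permutation w = (9, 10, 6, 3, 7, 4, 8, 5, 12, 1, 11, 2).

Fulton essential set (7 of the 38 Rothe cells):

[(2, 8, 0), (3, 5, 0), (5, 5, 1), (7, 5, 2), (9, 2, 0), (9, 11, 8), (11, 2, 1)]


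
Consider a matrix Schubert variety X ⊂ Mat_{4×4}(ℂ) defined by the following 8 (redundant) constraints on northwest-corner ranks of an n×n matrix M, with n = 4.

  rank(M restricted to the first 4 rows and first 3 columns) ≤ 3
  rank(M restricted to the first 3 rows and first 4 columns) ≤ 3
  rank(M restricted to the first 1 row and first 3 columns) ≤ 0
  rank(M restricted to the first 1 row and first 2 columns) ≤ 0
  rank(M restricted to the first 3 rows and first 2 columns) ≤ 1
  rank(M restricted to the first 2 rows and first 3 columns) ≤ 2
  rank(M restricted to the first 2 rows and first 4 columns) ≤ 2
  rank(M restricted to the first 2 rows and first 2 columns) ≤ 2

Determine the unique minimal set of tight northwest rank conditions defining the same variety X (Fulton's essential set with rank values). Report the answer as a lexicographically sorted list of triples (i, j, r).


The tightest implied rank at each (i,j), from the 8 conditions:

  R[1]: 0 | 0 | 0 | 1
  R[2]: 1 | 1 | 1 | 2
  R[3]: 1 | 1 | 2 | 3
  R[4]: 1 | 2 | 3 | 4

reading off 1-entries of Δ²R: w = (4, 1, 3, 2).

2 SE-corners of the 4-cell Rothe diagram give Ess(w):

[(1, 3, 0), (3, 2, 1)]


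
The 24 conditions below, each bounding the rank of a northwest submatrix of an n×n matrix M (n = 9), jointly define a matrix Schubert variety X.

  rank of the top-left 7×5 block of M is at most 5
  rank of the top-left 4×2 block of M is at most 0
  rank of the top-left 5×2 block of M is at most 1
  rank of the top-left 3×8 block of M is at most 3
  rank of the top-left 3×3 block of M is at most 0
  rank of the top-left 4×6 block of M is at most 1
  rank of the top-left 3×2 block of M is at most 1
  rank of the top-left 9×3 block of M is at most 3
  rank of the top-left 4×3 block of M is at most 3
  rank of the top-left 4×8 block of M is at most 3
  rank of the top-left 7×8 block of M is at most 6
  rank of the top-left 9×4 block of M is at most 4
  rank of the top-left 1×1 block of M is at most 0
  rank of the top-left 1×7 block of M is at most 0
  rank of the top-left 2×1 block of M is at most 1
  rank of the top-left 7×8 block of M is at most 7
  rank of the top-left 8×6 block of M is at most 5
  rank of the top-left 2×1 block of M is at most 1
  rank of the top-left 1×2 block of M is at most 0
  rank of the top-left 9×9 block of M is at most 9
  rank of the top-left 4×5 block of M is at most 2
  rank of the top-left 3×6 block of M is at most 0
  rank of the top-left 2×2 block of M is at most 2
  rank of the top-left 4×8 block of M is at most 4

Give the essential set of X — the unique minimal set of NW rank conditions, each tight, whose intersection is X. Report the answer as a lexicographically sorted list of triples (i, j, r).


Reconstructing r_w from the 24 given conditions:

  i=1: 0  0  0  0  0  0  0  1  1
  i=2: 0  0  0  0  0  0  1  2  2
  i=3: 0  0  0  0  0  0  1  2  3
  i=4: 0  0  1  1  1  1  2  3  4
  i=5: 1  1  2  2  2  2  3  4  5
  i=6: 1  2  3  3  3  3  4  5  6
  i=7: 1  2  3  4  4  4  5  6  7
  i=8: 1  2  3  4  5  5  6  7  8
  i=9: 1  2  3  4  5  6  7  8  9

second differences of R give the permutation w = (8, 7, 9, 3, 1, 2, 4, 5, 6).

Rothe diagram D(w) (21 cells), 3 SE-corners (essential conditions):

[(1, 7, 0), (3, 6, 0), (4, 2, 0)]


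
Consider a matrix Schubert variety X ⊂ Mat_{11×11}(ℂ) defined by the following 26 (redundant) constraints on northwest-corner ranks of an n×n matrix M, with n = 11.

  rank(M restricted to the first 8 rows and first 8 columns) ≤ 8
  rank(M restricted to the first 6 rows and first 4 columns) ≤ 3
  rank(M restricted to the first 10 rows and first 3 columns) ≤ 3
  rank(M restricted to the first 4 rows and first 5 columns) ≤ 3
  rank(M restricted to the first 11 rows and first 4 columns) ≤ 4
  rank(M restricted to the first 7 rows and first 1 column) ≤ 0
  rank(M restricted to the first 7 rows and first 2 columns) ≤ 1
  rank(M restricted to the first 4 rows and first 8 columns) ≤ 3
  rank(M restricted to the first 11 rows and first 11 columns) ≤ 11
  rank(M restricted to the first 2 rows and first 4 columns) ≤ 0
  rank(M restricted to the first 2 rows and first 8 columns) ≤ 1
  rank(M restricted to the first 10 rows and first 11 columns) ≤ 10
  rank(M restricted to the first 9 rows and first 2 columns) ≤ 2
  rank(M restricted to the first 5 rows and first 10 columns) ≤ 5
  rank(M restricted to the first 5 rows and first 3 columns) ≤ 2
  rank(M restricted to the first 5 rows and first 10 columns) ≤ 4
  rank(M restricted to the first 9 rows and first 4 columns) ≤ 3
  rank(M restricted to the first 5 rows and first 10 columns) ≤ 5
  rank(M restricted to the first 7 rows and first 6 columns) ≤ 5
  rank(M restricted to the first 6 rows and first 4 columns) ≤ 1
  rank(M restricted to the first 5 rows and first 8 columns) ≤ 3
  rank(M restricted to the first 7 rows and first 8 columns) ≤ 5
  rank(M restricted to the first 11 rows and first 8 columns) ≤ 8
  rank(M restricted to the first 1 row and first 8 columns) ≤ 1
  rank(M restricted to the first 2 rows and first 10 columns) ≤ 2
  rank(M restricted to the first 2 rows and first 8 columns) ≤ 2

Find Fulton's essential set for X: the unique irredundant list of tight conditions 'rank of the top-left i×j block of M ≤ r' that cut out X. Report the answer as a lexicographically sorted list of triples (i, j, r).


The tightest implied rank at each (i,j), from the 26 conditions:

  0 0 0 0 1 1 1 1 1 1 1
  0 0 0 0 1 1 1 1 2 2 2
  0 1 1 1 2 2 2 2 3 3 3
  0 1 1 1 2 3 3 3 4 4 4
  0 1 1 1 2 3 3 3 4 4 5
  0 1 1 1 2 3 4 4 5 5 6
  0 1 2 2 3 4 5 5 6 6 7
  1 2 3 3 4 5 6 6 7 7 8
  1 2 3 3 4 5 6 7 8 8 9
  1 2 3 4 5 6 7 8 9 9 10
  1 2 3 4 5 6 7 8 9 10 11

so w = (5, 9, 2, 6, 11, 7, 3, 1, 8, 4, 10).

Rothe diagram D(w) (26 cells), 7 SE-corners (essential conditions):

[(2, 4, 0), (2, 8, 1), (5, 8, 3), (5, 10, 4), (6, 4, 1), (7, 1, 0), (9, 4, 3)]


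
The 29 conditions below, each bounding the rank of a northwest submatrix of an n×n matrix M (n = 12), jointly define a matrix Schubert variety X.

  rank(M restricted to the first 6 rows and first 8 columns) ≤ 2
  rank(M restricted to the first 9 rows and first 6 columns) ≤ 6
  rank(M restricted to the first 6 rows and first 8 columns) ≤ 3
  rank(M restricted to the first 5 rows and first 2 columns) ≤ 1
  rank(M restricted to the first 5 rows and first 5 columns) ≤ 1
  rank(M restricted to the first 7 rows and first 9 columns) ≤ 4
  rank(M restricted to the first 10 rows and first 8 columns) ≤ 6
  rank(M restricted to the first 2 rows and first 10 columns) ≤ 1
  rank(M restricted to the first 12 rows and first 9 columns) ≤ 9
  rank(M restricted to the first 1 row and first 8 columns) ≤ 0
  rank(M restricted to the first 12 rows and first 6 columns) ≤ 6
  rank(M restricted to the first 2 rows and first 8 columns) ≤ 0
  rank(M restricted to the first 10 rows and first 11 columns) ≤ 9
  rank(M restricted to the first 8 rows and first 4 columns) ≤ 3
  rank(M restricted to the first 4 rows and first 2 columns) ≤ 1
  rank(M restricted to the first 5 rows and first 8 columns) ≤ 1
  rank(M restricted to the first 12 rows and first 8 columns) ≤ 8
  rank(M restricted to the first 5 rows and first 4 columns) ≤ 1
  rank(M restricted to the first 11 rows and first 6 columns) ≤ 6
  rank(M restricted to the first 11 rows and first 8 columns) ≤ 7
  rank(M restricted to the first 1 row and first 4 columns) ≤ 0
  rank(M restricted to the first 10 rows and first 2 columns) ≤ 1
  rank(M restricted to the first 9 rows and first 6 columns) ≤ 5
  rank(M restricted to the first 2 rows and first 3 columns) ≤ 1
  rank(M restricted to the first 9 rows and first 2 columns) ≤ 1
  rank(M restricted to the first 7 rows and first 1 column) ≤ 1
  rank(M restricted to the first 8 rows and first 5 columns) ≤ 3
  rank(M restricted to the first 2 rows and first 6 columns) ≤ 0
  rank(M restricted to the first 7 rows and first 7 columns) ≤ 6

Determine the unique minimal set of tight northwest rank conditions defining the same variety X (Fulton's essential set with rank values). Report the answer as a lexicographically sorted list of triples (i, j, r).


The tightest implied rank at each (i,j), from the 29 conditions:

  i=1: 0  0  0  0  0  0  0  0  1  1  1  1
  i=2: 0  0  0  0  0  0  0  0  1  1  2  2
  i=3: 1  1  1  1  1  1  1  1  2  2  3  3
  i=4: 1  1  1  1  1  1  1  1  2  3  4  4
  i=5: 1  1  1  1  1  1  1  1  2  3  4  5
  i=6: 1  1  2  2  2  2  2  2  3  4  5  6
  i=7: 1  1  2  3  3  3  3  3  4  5  6  7
  i=8: 1  1  2  3  3  4  4  4  5  6  7  8
  i=9: 1  1  2  3  4  5  5  5  6  7  8  9
  i=10: 1  1  2  3  4  5  6  6  7  8  9  10
  i=11: 1  2  3  4  5  6  7  7  8  9  10  11
  i=12: 1  2  3  4  5  6  7  8  9  10  11  12

so w = (9, 11, 1, 10, 12, 3, 4, 6, 5, 7, 2, 8).

ℓ(w)=37; the 5 essential cells (i,j,r):

[(2, 8, 0), (2, 10, 1), (5, 8, 1), (8, 5, 3), (10, 2, 1)]


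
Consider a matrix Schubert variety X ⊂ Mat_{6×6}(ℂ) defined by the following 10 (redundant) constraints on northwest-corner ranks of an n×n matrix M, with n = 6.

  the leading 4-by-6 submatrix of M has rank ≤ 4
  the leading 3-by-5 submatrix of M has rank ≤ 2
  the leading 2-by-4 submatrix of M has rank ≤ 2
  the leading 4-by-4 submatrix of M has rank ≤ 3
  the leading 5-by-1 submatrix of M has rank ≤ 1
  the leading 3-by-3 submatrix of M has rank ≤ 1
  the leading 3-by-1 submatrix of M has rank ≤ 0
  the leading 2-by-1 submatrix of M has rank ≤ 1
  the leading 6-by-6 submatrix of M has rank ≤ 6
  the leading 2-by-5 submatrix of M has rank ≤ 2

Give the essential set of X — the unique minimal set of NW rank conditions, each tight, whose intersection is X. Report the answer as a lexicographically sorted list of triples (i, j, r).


Rank table r_w(6×6) implied by the 10 constraints:

  R[1]: 0, 1, 1, 1, 1, 1
  R[2]: 0, 1, 1, 2, 2, 2
  R[3]: 0, 1, 1, 2, 2, 3
  R[4]: 1, 2, 2, 3, 3, 4
  R[5]: 1, 2, 3, 4, 4, 5
  R[6]: 1, 2, 3, 4, 5, 6

giving w = (2, 4, 6, 1, 3, 5) via Δ²R.

Fulton essential set (3 of the 6 Rothe cells):

[(3, 1, 0), (3, 3, 1), (3, 5, 2)]


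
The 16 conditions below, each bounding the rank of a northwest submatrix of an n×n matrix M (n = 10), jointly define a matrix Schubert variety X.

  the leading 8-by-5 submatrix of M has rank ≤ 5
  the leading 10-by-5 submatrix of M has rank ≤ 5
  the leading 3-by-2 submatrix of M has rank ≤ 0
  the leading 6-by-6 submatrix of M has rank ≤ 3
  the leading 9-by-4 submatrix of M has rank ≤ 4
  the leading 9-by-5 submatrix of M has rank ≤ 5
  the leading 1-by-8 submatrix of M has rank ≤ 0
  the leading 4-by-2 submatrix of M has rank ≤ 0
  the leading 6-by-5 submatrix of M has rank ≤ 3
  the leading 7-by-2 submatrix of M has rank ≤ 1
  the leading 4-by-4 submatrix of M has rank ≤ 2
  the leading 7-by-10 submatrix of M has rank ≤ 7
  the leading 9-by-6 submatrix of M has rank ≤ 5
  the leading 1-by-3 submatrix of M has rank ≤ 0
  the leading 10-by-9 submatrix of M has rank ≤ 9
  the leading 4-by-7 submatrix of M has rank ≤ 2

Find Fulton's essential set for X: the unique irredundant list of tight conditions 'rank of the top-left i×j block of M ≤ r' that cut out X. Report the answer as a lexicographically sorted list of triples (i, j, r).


Propagating the 16 rank bounds to every northwest block:

  i=1: 0 0 0 0 0 0 0 0 1 1
  i=2: 0 0 1 1 1 1 1 1 2 2
  i=3: 0 0 1 2 2 2 2 2 3 3
  i=4: 0 0 1 2 2 2 2 3 4 4
  i=5: 1 1 2 3 3 3 3 4 5 5
  i=6: 1 1 2 3 3 3 4 5 6 6
  i=7: 1 1 2 3 4 4 5 6 7 7
  i=8: 1 2 3 4 5 5 6 7 8 8
  i=9: 1 2 3 4 5 5 6 7 8 9
  i=10: 1 2 3 4 5 6 7 8 9 10

second differences of R give the permutation w = (9, 3, 4, 8, 1, 7, 5, 2, 10, 6).

ℓ(w)=22; the 6 essential cells (i,j,r):

[(1, 8, 0), (4, 2, 0), (4, 7, 2), (6, 6, 3), (7, 2, 1), (9, 6, 5)]


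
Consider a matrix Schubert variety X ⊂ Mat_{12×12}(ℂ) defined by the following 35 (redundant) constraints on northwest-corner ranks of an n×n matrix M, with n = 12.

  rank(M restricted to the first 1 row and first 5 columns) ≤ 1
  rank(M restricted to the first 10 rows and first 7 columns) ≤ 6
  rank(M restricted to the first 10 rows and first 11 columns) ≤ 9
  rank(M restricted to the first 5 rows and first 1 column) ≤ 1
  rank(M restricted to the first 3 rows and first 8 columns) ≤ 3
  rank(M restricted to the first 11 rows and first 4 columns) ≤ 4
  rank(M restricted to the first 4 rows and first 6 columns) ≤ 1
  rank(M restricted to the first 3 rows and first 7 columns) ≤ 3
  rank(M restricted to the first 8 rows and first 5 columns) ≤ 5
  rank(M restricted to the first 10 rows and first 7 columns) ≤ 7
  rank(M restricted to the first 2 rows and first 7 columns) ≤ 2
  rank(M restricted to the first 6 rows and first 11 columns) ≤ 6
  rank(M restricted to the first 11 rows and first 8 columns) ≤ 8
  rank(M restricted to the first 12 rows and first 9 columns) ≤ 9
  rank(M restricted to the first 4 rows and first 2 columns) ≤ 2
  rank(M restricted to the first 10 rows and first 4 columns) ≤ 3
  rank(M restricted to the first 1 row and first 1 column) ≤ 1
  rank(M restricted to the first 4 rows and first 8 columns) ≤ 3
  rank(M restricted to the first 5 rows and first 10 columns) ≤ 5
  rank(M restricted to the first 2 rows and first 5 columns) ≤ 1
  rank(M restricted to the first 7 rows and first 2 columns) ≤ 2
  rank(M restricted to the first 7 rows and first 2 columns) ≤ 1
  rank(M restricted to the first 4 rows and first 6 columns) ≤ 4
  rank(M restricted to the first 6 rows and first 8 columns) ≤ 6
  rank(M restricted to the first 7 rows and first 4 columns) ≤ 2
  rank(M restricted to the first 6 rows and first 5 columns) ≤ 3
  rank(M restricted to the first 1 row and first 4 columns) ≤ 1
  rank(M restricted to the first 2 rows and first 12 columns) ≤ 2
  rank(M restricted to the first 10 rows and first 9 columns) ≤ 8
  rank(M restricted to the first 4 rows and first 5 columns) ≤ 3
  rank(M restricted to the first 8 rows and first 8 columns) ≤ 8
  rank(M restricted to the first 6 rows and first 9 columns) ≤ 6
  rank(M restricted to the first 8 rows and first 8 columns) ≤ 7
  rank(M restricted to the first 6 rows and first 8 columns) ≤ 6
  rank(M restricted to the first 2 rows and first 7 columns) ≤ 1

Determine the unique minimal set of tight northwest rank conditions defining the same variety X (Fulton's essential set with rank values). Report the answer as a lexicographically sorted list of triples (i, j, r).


Rank table r_w(12×12) implied by the 35 constraints:

  row 1: 1 | 1 | 1 | 1 | 1 | 1 | 1 | 1 | 1 | 1 | 1 | 1
  row 2: 1 | 1 | 1 | 1 | 1 | 1 | 1 | 2 | 2 | 2 | 2 | 2
  row 3: 1 | 1 | 1 | 1 | 1 | 1 | 2 | 3 | 3 | 3 | 3 | 3
  row 4: 1 | 1 | 1 | 1 | 1 | 1 | 2 | 3 | 4 | 4 | 4 | 4
  row 5: 1 | 1 | 2 | 2 | 2 | 2 | 3 | 4 | 5 | 5 | 5 | 5
  row 6: 1 | 1 | 2 | 2 | 3 | 3 | 4 | 5 | 6 | 6 | 6 | 6
  row 7: 1 | 1 | 2 | 2 | 3 | 4 | 5 | 6 | 7 | 7 | 7 | 7
  row 8: 1 | 2 | 3 | 3 | 4 | 5 | 6 | 7 | 8 | 8 | 8 | 8
  row 9: 1 | 2 | 3 | 3 | 4 | 5 | 6 | 7 | 8 | 9 | 9 | 9
  row 10: 1 | 2 | 3 | 3 | 4 | 5 | 6 | 7 | 8 | 9 | 9 | 10
  row 11: 1 | 2 | 3 | 4 | 5 | 6 | 7 | 8 | 9 | 10 | 10 | 11
  row 12: 1 | 2 | 3 | 4 | 5 | 6 | 7 | 8 | 9 | 10 | 11 | 12

the unique w with this rank table is (1, 8, 7, 9, 3, 5, 6, 2, 10, 12, 4, 11).

Fulton essential set (6 of the 24 Rothe cells):

[(2, 7, 1), (4, 6, 1), (7, 2, 1), (7, 4, 2), (10, 4, 3), (10, 11, 9)]


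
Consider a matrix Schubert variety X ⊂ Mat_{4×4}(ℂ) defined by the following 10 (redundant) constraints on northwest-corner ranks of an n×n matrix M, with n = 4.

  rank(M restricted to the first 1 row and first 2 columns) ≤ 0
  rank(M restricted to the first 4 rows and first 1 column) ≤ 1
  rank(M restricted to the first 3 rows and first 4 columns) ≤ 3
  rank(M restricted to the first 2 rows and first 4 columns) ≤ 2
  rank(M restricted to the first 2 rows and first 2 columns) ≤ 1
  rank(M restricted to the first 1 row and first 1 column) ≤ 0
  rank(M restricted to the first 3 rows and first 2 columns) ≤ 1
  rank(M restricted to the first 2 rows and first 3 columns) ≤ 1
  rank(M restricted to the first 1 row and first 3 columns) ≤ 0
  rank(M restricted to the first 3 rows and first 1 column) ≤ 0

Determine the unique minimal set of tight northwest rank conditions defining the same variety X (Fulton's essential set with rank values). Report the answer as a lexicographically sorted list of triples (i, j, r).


The tightest implied rank at each (i,j), from the 10 conditions:

  i=1: 0  0  0  1
  i=2: 0  1  1  2
  i=3: 0  1  2  3
  i=4: 1  2  3  4

the unique w with this rank table is (4, 2, 3, 1).

ℓ(w)=5; the 2 essential cells (i,j,r):

[(1, 3, 0), (3, 1, 0)]


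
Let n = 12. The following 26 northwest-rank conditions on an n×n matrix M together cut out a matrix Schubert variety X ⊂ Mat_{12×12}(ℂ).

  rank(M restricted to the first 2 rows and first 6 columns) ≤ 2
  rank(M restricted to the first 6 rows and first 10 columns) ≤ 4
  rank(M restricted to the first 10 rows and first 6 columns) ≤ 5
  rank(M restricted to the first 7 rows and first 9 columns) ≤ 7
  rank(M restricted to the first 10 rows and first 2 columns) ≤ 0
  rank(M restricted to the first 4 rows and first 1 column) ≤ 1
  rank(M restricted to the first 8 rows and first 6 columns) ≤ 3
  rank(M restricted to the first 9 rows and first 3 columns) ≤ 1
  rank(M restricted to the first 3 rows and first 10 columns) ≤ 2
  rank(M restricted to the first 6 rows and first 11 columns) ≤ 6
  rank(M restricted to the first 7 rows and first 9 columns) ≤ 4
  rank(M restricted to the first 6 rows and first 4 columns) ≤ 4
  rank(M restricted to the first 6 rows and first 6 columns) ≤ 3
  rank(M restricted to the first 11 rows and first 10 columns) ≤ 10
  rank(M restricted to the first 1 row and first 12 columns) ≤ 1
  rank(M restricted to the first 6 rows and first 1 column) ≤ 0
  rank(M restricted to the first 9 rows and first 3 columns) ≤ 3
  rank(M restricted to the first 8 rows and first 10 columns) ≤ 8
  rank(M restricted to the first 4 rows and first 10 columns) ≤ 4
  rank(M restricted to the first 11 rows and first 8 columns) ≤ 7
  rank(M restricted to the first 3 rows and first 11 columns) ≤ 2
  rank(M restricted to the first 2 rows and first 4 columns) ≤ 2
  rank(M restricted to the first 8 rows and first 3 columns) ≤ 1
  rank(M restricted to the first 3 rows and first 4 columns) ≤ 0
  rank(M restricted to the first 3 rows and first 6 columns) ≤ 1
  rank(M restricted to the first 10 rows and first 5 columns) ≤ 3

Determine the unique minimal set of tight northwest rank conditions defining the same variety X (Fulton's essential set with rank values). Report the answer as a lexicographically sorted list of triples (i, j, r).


Reconstructing r_w from the 26 given conditions:

  row 1: 0 0 0 0 1 1 1 1 1 1 1 1
  row 2: 0 0 0 0 1 1 2 2 2 2 2 2
  row 3: 0 0 0 0 1 1 2 2 2 2 2 3
  row 4: 0 0 1 1 2 2 3 3 3 3 3 4
  row 5: 0 0 1 2 3 3 4 4 4 4 4 5
  row 6: 0 0 1 2 3 3 4 4 4 4 5 6
  row 7: 0 0 1 2 3 3 4 4 4 5 6 7
  row 8: 0 0 1 2 3 3 4 5 5 6 7 8
  row 9: 0 0 1 2 3 4 5 6 6 7 8 9
  row 10: 0 0 1 2 3 4 5 6 7 8 9 10
  row 11: 1 1 2 3 4 5 6 7 8 9 10 11
  row 12: 1 2 3 4 5 6 7 8 9 10 11 12

so w = (5, 7, 12, 3, 4, 11, 10, 8, 6, 9, 1, 2).

Rothe diagram D(w) (40 cells), 7 SE-corners (essential conditions):

[(3, 4, 0), (3, 6, 1), (3, 11, 2), (6, 10, 4), (7, 9, 4), (8, 6, 3), (10, 2, 0)]


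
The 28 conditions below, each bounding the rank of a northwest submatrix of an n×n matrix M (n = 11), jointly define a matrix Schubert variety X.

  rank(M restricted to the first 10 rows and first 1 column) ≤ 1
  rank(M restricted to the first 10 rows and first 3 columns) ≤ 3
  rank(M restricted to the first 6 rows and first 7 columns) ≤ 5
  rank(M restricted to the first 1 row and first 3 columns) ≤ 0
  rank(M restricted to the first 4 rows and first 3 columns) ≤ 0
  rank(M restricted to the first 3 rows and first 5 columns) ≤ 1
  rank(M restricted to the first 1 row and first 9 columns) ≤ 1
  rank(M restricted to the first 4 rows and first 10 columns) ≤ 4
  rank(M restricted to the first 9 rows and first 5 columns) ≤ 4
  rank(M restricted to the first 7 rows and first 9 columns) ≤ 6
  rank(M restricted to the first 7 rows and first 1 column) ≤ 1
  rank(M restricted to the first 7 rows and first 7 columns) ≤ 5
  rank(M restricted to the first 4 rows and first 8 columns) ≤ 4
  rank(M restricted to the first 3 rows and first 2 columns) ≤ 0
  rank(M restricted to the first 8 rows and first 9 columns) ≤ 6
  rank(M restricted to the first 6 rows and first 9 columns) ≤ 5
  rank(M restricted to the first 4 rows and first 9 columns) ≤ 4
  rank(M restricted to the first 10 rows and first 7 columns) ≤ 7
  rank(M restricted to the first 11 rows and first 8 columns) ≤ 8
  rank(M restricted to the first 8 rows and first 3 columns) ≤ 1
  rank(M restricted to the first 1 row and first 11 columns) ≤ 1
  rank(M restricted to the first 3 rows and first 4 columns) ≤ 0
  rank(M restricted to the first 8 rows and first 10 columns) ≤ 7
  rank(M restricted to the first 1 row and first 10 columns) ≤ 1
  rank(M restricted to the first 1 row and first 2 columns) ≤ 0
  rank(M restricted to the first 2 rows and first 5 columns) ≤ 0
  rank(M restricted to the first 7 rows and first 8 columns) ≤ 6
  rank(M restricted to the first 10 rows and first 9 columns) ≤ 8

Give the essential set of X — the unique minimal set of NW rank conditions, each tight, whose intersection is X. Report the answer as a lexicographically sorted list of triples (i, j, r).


Recovering R(i,j) via the rank-extension bound from the 28 conditions:

  i=1: 0  0  0  0  0  1  1  1  1  1  1
  i=2: 0  0  0  0  0  1  2  2  2  2  2
  i=3: 0  0  0  0  1  2  3  3  3  3  3
  i=4: 0  0  0  1  2  3  4  4  4  4  4
  i=5: 1  1  1  2  3  4  5  5  5  5  5
  i=6: 1  1  1  2  3  4  5  5  5  6  6
  i=7: 1  1  1  2  3  4  5  6  6  7  7
  i=8: 1  1  1  2  3  4  5  6  6  7  8
  i=9: 1  2  2  3  4  5  6  7  7  8  9
  i=10: 1  2  3  4  5  6  7  8  8  9  10
  i=11: 1  2  3  4  5  6  7  8  9  10  11

so w = (6, 7, 5, 4, 1, 10, 8, 11, 2, 3, 9).

6 SE-corners of the 26-cell Rothe diagram give Ess(w):

[(2, 5, 0), (3, 4, 0), (4, 3, 0), (6, 9, 5), (8, 3, 1), (8, 9, 6)]


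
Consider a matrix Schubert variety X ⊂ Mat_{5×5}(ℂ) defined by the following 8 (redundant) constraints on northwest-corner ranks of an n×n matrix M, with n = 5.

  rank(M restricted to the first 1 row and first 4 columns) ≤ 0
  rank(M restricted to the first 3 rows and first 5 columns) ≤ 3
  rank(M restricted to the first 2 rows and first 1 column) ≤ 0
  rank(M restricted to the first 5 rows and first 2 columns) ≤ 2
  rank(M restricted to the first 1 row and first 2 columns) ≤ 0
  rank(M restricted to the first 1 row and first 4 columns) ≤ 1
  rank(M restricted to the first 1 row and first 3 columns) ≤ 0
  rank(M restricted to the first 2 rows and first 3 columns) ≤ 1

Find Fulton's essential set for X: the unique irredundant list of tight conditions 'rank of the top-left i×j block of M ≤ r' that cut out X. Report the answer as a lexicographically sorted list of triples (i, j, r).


Recovering R(i,j) via the rank-extension bound from the 8 conditions:

  row 1: 0, 0, 0, 0, 1
  row 2: 0, 1, 1, 1, 2
  row 3: 1, 2, 2, 2, 3
  row 4: 1, 2, 3, 3, 4
  row 5: 1, 2, 3, 4, 5

hence w(1..5) = (5, 2, 1, 3, 4).

Fulton essential set (2 of the 5 Rothe cells):

[(1, 4, 0), (2, 1, 0)]


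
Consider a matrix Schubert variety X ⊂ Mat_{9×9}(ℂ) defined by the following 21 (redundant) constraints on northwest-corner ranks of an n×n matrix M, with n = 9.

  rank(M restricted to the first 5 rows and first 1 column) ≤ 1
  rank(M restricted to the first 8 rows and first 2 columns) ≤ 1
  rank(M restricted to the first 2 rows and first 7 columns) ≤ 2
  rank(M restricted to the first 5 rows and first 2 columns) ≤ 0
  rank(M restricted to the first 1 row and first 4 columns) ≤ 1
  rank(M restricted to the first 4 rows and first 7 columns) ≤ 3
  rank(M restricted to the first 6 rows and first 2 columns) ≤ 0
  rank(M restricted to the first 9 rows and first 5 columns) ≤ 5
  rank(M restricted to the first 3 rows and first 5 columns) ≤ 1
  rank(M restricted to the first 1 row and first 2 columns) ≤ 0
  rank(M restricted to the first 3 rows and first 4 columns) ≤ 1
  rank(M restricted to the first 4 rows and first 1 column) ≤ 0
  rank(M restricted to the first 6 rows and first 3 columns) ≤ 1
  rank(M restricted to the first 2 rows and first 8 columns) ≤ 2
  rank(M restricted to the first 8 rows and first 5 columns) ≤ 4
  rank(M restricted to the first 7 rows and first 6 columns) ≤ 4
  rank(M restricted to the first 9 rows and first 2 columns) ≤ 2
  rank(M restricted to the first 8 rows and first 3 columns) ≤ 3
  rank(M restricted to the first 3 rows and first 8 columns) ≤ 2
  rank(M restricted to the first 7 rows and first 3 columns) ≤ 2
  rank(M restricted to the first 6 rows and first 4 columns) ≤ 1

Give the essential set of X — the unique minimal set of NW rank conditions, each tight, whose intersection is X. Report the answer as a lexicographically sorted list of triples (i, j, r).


Computing R[i][j] = min implied NW-rank bound (n=9, 21 conditions):

  row 1: 0 0 1 1 1 1 1 1 1
  row 2: 0 0 1 1 1 2 2 2 2
  row 3: 0 0 1 1 1 2 2 2 3
  row 4: 0 0 1 1 2 3 3 3 4
  row 5: 0 0 1 1 2 3 4 4 5
  row 6: 0 0 1 1 2 3 4 5 6
  row 7: 1 1 2 2 3 4 5 6 7
  row 8: 1 1 2 3 4 5 6 7 8
  row 9: 1 2 3 4 5 6 7 8 9

hence w(1..9) = (3, 6, 9, 5, 7, 8, 1, 4, 2).

|D(w)|=22, |Ess(w)|=5:

[(3, 5, 1), (3, 8, 2), (6, 2, 0), (6, 4, 1), (8, 2, 1)]


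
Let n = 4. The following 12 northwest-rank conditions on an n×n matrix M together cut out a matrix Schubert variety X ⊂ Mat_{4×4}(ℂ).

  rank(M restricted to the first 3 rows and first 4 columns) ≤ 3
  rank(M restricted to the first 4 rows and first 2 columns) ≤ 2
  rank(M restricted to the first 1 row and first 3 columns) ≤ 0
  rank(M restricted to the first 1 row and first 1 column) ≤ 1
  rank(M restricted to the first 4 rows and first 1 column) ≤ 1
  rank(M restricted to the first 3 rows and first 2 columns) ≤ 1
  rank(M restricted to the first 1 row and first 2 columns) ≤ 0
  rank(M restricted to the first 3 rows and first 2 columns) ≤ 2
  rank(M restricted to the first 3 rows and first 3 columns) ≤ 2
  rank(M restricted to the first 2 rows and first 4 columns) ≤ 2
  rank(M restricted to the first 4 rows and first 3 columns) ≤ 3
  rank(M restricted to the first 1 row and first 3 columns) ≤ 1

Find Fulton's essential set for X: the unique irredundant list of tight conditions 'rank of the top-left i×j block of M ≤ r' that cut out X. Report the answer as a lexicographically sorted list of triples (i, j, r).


The tightest implied rank at each (i,j), from the 12 conditions:

  i=1: 0  0  0  1
  i=2: 1  1  1  2
  i=3: 1  1  2  3
  i=4: 1  2  3  4

so w = (4, 1, 3, 2).

2 SE-corners of the 4-cell Rothe diagram give Ess(w):

[(1, 3, 0), (3, 2, 1)]


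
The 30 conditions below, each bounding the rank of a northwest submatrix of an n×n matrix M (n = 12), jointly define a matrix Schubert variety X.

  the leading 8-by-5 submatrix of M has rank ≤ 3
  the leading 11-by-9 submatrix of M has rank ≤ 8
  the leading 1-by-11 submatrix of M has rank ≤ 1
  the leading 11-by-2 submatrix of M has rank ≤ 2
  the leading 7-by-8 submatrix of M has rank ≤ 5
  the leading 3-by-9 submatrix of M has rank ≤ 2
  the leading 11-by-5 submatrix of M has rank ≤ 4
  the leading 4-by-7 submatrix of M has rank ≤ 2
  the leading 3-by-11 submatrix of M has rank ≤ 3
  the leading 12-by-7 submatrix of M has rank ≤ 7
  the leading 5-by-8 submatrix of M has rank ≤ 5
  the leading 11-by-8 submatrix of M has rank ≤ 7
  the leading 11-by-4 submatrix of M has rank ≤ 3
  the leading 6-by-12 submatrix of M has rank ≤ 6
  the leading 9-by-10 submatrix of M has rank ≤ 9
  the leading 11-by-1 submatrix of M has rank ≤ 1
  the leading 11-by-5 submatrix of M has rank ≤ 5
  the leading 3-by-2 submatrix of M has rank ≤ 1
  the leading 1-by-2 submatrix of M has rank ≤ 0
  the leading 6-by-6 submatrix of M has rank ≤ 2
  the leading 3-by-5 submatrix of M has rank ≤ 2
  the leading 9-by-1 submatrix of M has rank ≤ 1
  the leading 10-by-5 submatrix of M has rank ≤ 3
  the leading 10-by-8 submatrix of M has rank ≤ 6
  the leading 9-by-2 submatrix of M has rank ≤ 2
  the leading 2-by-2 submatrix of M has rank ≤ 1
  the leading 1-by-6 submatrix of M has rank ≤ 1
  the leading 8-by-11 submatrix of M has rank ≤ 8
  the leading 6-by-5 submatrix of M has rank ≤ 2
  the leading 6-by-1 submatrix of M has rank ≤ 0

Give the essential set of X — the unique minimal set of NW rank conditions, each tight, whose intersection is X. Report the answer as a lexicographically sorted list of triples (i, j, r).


Reconstructing r_w from the 30 given conditions:

  0 | 0 | 1 | 1 | 1 | 1 | 1 | 1 | 1 | 1 | 1 | 1
  0 | 1 | 2 | 2 | 2 | 2 | 2 | 2 | 2 | 2 | 2 | 2
  0 | 1 | 2 | 2 | 2 | 2 | 2 | 2 | 2 | 3 | 3 | 3
  0 | 1 | 2 | 2 | 2 | 2 | 2 | 3 | 3 | 4 | 4 | 4
  0 | 1 | 2 | 2 | 2 | 2 | 3 | 4 | 4 | 5 | 5 | 5
  0 | 1 | 2 | 2 | 2 | 2 | 3 | 4 | 5 | 6 | 6 | 6
  1 | 2 | 3 | 3 | 3 | 3 | 4 | 5 | 6 | 7 | 7 | 7
  1 | 2 | 3 | 3 | 3 | 4 | 5 | 6 | 7 | 8 | 8 | 8
  1 | 2 | 3 | 3 | 3 | 4 | 5 | 6 | 7 | 8 | 9 | 9
  1 | 2 | 3 | 3 | 3 | 4 | 5 | 6 | 7 | 8 | 9 | 10
  1 | 2 | 3 | 3 | 4 | 5 | 6 | 7 | 8 | 9 | 10 | 11
  1 | 2 | 3 | 4 | 5 | 6 | 7 | 8 | 9 | 10 | 11 | 12

hence w(1..12) = (3, 2, 10, 8, 7, 9, 1, 6, 11, 12, 5, 4).

Fulton essential set (7 of the 30 Rothe cells):

[(1, 2, 0), (3, 9, 2), (4, 7, 2), (6, 1, 0), (6, 6, 2), (10, 5, 3), (11, 4, 3)]


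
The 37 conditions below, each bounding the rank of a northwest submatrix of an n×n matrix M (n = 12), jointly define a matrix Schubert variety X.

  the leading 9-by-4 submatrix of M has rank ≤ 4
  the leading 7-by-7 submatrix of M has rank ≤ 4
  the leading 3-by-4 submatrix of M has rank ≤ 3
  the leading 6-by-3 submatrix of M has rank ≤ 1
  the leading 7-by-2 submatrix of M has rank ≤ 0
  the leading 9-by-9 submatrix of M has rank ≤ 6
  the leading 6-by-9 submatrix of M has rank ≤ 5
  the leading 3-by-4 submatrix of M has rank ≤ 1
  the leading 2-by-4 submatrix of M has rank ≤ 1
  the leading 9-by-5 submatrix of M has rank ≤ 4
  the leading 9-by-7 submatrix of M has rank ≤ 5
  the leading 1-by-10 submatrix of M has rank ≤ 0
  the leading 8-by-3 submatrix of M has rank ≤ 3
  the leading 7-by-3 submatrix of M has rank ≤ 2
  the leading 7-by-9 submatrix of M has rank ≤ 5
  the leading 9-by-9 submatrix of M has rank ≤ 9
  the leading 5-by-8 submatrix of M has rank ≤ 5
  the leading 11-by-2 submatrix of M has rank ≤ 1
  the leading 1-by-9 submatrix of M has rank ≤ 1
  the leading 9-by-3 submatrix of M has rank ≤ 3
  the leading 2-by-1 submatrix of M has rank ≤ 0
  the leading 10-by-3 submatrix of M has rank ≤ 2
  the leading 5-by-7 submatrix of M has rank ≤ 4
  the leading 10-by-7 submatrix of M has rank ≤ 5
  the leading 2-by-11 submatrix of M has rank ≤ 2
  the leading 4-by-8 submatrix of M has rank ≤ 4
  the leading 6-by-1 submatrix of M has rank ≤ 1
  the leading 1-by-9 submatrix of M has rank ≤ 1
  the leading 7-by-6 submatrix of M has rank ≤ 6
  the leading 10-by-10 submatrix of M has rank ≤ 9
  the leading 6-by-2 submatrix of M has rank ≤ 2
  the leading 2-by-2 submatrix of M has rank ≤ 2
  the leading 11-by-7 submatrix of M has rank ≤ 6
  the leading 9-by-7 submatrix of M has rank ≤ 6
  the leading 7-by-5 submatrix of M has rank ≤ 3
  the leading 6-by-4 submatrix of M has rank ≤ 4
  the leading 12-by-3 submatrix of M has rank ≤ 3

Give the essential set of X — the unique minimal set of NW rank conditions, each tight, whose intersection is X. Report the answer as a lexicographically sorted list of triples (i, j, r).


Reconstructing r_w from the 37 given conditions:

  R[1]: 0 | 0 | 0 | 0 | 0 | 0 | 0 | 0 | 0 | 0 | 1 | 1
  R[2]: 0 | 0 | 1 | 1 | 1 | 1 | 1 | 1 | 1 | 1 | 2 | 2
  R[3]: 0 | 0 | 1 | 1 | 2 | 2 | 2 | 2 | 2 | 2 | 3 | 3
  R[4]: 0 | 0 | 1 | 2 | 3 | 3 | 3 | 3 | 3 | 3 | 4 | 4
  R[5]: 0 | 0 | 1 | 2 | 3 | 4 | 4 | 4 | 4 | 4 | 5 | 5
  R[6]: 0 | 0 | 1 | 2 | 3 | 4 | 4 | 5 | 5 | 5 | 6 | 6
  R[7]: 0 | 0 | 1 | 2 | 3 | 4 | 4 | 5 | 5 | 6 | 7 | 7
  R[8]: 1 | 1 | 2 | 3 | 4 | 5 | 5 | 6 | 6 | 7 | 8 | 8
  R[9]: 1 | 1 | 2 | 3 | 4 | 5 | 5 | 6 | 6 | 7 | 8 | 9
  R[10]: 1 | 1 | 2 | 3 | 4 | 5 | 5 | 6 | 7 | 8 | 9 | 10
  R[11]: 1 | 1 | 2 | 3 | 4 | 5 | 6 | 7 | 8 | 9 | 10 | 11
  R[12]: 1 | 2 | 3 | 4 | 5 | 6 | 7 | 8 | 9 | 10 | 11 | 12

hence w(1..12) = (11, 3, 5, 4, 6, 8, 10, 1, 12, 9, 7, 2).

ℓ(w)=32; the 8 essential cells (i,j,r):

[(1, 10, 0), (3, 4, 1), (7, 2, 0), (7, 7, 4), (7, 9, 5), (9, 9, 6), (10, 7, 5), (11, 2, 1)]


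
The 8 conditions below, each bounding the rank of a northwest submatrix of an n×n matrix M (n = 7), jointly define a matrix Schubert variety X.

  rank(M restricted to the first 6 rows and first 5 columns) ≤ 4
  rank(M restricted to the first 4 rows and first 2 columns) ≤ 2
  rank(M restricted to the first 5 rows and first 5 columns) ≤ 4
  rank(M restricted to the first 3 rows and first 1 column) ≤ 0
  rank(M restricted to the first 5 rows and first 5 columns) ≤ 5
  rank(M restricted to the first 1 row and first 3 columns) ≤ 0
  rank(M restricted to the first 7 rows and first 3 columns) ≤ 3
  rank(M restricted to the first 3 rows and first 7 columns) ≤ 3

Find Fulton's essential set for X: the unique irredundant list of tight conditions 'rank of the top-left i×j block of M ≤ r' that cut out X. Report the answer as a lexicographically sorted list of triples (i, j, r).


Rank table r_w(7×7) implied by the 8 constraints:

  i=1: 0, 0, 0, 1, 1, 1, 1
  i=2: 0, 1, 1, 2, 2, 2, 2
  i=3: 0, 1, 2, 3, 3, 3, 3
  i=4: 1, 2, 3, 4, 4, 4, 4
  i=5: 1, 2, 3, 4, 4, 5, 5
  i=6: 1, 2, 3, 4, 4, 5, 6
  i=7: 1, 2, 3, 4, 5, 6, 7

giving w = (4, 2, 3, 1, 6, 7, 5) via Δ²R.

D(w) has 7 cells with 3 SE-corners; essential set:

[(1, 3, 0), (3, 1, 0), (6, 5, 4)]


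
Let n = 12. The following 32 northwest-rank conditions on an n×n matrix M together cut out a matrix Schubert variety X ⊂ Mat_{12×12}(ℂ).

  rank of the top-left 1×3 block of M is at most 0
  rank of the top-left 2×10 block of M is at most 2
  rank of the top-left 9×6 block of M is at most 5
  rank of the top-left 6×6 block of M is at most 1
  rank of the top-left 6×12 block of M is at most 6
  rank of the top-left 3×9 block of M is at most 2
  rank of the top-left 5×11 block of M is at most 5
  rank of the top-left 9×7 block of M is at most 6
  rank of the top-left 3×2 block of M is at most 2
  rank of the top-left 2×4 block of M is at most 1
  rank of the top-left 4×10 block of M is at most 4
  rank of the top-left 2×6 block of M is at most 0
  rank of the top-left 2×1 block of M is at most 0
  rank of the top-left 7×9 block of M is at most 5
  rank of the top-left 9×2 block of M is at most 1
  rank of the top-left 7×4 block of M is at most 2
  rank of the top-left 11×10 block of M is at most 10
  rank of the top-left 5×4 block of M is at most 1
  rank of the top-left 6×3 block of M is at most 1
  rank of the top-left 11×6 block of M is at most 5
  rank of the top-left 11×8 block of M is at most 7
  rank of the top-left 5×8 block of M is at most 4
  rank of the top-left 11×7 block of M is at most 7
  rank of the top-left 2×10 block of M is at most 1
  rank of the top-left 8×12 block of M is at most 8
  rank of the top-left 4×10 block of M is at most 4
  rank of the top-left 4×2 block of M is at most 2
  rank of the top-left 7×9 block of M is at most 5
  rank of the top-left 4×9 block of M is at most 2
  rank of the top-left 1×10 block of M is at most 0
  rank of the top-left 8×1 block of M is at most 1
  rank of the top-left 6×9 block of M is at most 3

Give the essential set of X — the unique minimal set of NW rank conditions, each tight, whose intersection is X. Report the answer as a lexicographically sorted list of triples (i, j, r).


Rank table r_w(12×12) implied by the 32 constraints:

  0  0  0  0  0  0  0  0  0  0  1  1
  0  0  0  0  0  0  1  1  1  1  2  2
  1  1  1  1  1  1  2  2  2  2  3  3
  1  1  1  1  1  1  2  2  2  3  4  4
  1  1  1  1  1  1  2  3  3  4  5  5
  1  1  1  1  1  1  2  3  3  4  5  6
  1  1  2  2  2  2  3  4  4  5  6  7
  1  1  2  3  3  3  4  5  5  6  7  8
  1  1  2  3  4  4  5  6  6  7  8  9
  1  2  3  4  5  5  6  7  7  8  9  10
  1  2  3  4  5  5  6  7  8  9  10  11
  1  2  3  4  5  6  7  8  9  10  11  12

second differences of R give the permutation w = (11, 7, 1, 10, 8, 12, 3, 4, 5, 2, 9, 6).

Fulton essential set (7 of the 38 Rothe cells):

[(1, 10, 0), (2, 6, 0), (4, 9, 2), (6, 6, 1), (6, 9, 3), (9, 2, 1), (11, 6, 5)]


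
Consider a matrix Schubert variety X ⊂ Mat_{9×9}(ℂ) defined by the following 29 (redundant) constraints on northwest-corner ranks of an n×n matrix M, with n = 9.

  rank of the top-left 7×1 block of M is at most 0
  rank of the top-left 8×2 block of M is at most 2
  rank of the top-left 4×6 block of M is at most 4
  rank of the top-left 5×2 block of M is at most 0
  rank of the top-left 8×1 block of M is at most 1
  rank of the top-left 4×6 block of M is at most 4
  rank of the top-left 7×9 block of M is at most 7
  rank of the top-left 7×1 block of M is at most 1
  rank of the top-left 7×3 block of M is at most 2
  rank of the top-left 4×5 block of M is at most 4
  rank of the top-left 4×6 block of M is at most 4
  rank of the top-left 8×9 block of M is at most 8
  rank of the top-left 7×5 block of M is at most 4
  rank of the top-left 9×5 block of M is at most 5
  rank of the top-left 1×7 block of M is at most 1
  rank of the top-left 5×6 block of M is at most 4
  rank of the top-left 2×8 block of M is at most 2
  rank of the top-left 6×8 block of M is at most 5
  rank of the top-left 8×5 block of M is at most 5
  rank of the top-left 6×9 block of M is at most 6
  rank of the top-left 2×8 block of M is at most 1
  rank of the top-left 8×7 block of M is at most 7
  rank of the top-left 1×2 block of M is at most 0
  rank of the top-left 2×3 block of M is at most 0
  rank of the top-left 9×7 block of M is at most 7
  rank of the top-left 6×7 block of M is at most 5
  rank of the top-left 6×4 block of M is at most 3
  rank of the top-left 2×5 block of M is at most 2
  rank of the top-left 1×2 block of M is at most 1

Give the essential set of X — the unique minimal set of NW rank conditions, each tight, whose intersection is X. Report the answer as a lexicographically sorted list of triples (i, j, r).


Propagating the 29 rank bounds to every northwest block:

  R[1]: 0, 0, 0, 1, 1, 1, 1, 1, 1
  R[2]: 0, 0, 0, 1, 1, 1, 1, 1, 2
  R[3]: 0, 0, 1, 2, 2, 2, 2, 2, 3
  R[4]: 0, 0, 1, 2, 3, 3, 3, 3, 4
  R[5]: 0, 0, 1, 2, 3, 4, 4, 4, 5
  R[6]: 0, 1, 2, 3, 4, 5, 5, 5, 6
  R[7]: 0, 1, 2, 3, 4, 5, 6, 6, 7
  R[8]: 1, 2, 3, 4, 5, 6, 7, 7, 8
  R[9]: 1, 2, 3, 4, 5, 6, 7, 8, 9

giving w = (4, 9, 3, 5, 6, 2, 7, 1, 8) via Δ²R.

|D(w)|=18, |Ess(w)|=4:

[(2, 3, 0), (2, 8, 1), (5, 2, 0), (7, 1, 0)]
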